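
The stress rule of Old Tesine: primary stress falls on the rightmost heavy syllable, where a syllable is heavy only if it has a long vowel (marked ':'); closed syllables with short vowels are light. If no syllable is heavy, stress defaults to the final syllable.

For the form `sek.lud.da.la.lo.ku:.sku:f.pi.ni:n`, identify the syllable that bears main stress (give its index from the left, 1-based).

Weights: 1 sek L, 2 lud L, 3 da L, 4 la L, 5 lo L, 6 ku: H, 7 sku:f H, 8 pi L, 9 ni:n H.
Heavy syllables in the domain: 6, 7, 9. The rightmost is syllable 9 (ni:n).
Primary stress: syllable 9 → sek.lud.da.la.lo.ku:.sku:f.pi.ˈni:n.

9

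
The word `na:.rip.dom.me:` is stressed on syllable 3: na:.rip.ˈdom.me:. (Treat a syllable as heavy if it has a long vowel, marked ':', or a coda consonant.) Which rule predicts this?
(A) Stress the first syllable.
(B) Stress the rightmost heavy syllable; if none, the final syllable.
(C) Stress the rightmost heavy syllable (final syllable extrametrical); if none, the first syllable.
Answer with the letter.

C

Rule A → syllable 1 (observed: 3).
Rule B → syllable 4 (observed: 3).
Rule C → syllable 3 ✓.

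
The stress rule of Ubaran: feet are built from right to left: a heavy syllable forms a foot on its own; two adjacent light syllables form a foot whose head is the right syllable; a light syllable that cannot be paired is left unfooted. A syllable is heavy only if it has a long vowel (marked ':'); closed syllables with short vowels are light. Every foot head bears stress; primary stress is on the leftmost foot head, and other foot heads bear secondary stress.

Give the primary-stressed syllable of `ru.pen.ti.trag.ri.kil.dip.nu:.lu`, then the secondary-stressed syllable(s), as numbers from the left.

primary 3, secondary 5, 7, 8

Weights: 1 ru L, 2 pen L, 3 ti L, 4 trag L, 5 ri L, 6 kil L, 7 dip L, 8 nu: H, 9 lu L.
Parse right to left (heavy = foot alone; LL = one foot; stranded L unfooted): ru (pen.ˈti) (trag.ˈri) (kil.ˈdip) (ˈnu:) lu.
Foot heads: 3, 5, 7, 8.
Primary stress on the leftmost head = syllable 3.
Secondary stress on 5, 7, 8: ru.pen.ˈti.trag.ˌri.kil.ˌdip.ˌnu:.lu.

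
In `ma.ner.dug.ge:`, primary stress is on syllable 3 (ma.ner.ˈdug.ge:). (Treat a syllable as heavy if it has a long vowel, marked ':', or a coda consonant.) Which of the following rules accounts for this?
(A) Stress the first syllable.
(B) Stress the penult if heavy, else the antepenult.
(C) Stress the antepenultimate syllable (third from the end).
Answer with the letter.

Rule A → syllable 1 (observed: 3).
Rule B → syllable 3 ✓.
Rule C → syllable 2 (observed: 3).

B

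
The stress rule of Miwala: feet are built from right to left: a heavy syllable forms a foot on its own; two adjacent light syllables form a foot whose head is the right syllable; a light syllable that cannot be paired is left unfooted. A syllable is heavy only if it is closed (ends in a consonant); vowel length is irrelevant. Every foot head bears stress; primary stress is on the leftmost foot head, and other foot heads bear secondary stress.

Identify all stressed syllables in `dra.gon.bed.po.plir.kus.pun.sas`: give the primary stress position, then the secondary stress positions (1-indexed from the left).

Weights: 1 dra L, 2 gon H, 3 bed H, 4 po L, 5 plir H, 6 kus H, 7 pun H, 8 sas H.
Parse right to left (heavy = foot alone; LL = one foot; stranded L unfooted): dra (ˈgon) (ˈbed) po (ˈplir) (ˈkus) (ˈpun) (ˈsas).
Foot heads: 2, 3, 5, 6, 7, 8.
Primary stress on the leftmost head = syllable 2.
Secondary stress on 3, 5, 6, 7, 8: dra.ˈgon.ˌbed.po.ˌplir.ˌkus.ˌpun.ˌsas.

primary 2, secondary 3, 5, 6, 7, 8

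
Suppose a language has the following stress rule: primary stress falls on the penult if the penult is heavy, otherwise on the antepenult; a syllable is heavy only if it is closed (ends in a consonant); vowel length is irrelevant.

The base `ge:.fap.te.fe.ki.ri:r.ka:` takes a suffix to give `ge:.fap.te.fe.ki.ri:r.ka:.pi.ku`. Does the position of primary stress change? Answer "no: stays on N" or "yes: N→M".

Base `ge:.fap.te.fe.ki.ri:r.ka:` (7 syllables):
  Weights: 5 ki L, 6 ri:r H, 7 ka: L.
  The penult (syllable 6, ri:r) is heavy, so it takes stress.
  → primary stress on syllable 6.
Suffixed `ge:.fap.te.fe.ki.ri:r.ka:.pi.ku` (9 syllables):
  Weights: 7 ka: L, 8 pi L, 9 ku L.
  The penult (syllable 8, pi) is light, so stress falls on the antepenult (syllable 7, ka:).
  → primary stress on syllable 7.

yes: 6→7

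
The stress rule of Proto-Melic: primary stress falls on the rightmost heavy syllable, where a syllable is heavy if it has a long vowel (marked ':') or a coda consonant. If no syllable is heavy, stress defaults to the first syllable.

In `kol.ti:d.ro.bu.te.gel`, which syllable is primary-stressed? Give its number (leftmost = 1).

Weights: 1 kol H, 2 ti:d H, 3 ro L, 4 bu L, 5 te L, 6 gel H.
Heavy syllables in the domain: 1, 2, 6. The rightmost is syllable 6 (gel).
Primary stress: syllable 6 → kol.ti:d.ro.bu.te.ˈgel.

6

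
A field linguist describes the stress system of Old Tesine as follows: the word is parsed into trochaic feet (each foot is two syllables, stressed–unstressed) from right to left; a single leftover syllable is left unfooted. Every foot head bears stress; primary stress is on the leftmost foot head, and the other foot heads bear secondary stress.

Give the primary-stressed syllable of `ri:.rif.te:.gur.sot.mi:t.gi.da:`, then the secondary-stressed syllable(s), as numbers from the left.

Parse right to left into trochaic (ˈσσ) feet: (ˈri:.rif) (ˈte:.gur) (ˈsot.mi:t) (ˈgi.da:).
Foot heads (stressed positions): 1, 3, 5, 7.
End Rule Leftmost: primary stress on the leftmost head = syllable 1.
Secondary stress on 3, 5, 7: ˈri:.rif.ˌte:.gur.ˌsot.mi:t.ˌgi.da:.

primary 1, secondary 3, 5, 7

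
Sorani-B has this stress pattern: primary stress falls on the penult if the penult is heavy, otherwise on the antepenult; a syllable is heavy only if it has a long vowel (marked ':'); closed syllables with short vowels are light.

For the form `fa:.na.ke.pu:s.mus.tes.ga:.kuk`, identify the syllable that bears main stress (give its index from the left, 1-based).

7

Weights: 6 tes L, 7 ga: H, 8 kuk L.
The penult (syllable 7, ga:) is heavy, so it takes stress.
Primary stress: syllable 7 → fa:.na.ke.pu:s.mus.tes.ˈga:.kuk.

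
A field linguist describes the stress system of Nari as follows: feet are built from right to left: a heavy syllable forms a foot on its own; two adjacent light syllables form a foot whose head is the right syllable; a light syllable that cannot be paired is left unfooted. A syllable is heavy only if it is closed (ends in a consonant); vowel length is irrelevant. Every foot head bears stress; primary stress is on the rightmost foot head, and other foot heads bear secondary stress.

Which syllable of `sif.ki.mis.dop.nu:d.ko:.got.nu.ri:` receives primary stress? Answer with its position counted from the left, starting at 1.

9

Weights: 1 sif H, 2 ki L, 3 mis H, 4 dop H, 5 nu:d H, 6 ko: L, 7 got H, 8 nu L, 9 ri: L.
Parse right to left (heavy = foot alone; LL = one foot; stranded L unfooted): (ˈsif) ki (ˈmis) (ˈdop) (ˈnu:d) ko: (ˈgot) (nu.ˈri:).
Foot heads: 1, 3, 4, 5, 7, 9.
Primary stress on the rightmost head = syllable 9.
Primary stress: syllable 9 → sif.ki.mis.dop.nu:d.ko:.got.nu.ˈri:.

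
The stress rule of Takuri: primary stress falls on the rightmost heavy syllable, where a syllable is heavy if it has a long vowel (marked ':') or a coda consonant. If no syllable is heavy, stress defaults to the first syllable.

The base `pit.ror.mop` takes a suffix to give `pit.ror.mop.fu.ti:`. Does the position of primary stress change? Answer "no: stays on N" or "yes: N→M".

Base `pit.ror.mop` (3 syllables):
  Weights: 1 pit H, 2 ror H, 3 mop H.
  Heavy syllables in the domain: 1, 2, 3. The rightmost is syllable 3 (mop).
  → primary stress on syllable 3.
Suffixed `pit.ror.mop.fu.ti:` (5 syllables):
  Weights: 1 pit H, 2 ror H, 3 mop H, 4 fu L, 5 ti: H.
  Heavy syllables in the domain: 1, 2, 3, 5. The rightmost is syllable 5 (ti:).
  → primary stress on syllable 5.

yes: 3→5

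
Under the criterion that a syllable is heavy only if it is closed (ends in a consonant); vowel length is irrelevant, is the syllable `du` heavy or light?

`du`: short vowel, open (no coda). Open (no coda) → light.

light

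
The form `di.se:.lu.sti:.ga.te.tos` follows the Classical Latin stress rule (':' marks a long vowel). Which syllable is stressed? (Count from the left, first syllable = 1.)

Classical Latin: stress the penult if heavy (long vowel or closed), else the antepenult.
Weights: 5 ga L, 6 te L, 7 tos H.
The penult (syllable 6, te) is light, so stress falls on the antepenult (syllable 5, ga).
Stress on syllable 5: di.se:.lu.sti:.ˈga.te.tos.

5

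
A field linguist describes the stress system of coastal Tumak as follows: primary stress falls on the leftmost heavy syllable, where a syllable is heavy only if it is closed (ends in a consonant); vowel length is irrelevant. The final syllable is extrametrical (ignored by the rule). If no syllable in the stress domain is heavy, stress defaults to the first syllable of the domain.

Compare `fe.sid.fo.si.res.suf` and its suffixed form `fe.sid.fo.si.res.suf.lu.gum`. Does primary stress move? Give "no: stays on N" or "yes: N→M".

Base `fe.sid.fo.si.res.suf` (6 syllables):
  The final syllable (6, suf) is extrametrical; the stress domain is syllables 1–5.
  Weights: 1 fe L, 2 sid H, 3 fo L, 4 si L, 5 res H.
  Heavy syllables in the domain: 2, 5. The leftmost is syllable 2 (sid).
  → primary stress on syllable 2.
Suffixed `fe.sid.fo.si.res.suf.lu.gum` (8 syllables):
  The final syllable (8, gum) is extrametrical; the stress domain is syllables 1–7.
  Weights: 1 fe L, 2 sid H, 3 fo L, 4 si L, 5 res H, 6 suf H, 7 lu L.
  Heavy syllables in the domain: 2, 5, 6. The leftmost is syllable 2 (sid).
  → primary stress on syllable 2.

no: stays on 2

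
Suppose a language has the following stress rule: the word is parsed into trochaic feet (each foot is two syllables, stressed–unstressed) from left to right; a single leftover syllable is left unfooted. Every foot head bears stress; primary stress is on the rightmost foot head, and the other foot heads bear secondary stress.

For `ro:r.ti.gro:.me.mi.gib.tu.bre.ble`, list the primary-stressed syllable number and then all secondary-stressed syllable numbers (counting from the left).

primary 7, secondary 1, 3, 5

Parse left to right into trochaic (ˈσσ) feet: (ˈro:r.ti) (ˈgro:.me) (ˈmi.gib) (ˈtu.bre) ble. Syllable 9 is left unfooted.
Foot heads (stressed positions): 1, 3, 5, 7.
End Rule Rightmost: primary stress on the rightmost head = syllable 7.
Secondary stress on 1, 3, 5: ˌro:r.ti.ˌgro:.me.ˌmi.gib.ˈtu.bre.ble.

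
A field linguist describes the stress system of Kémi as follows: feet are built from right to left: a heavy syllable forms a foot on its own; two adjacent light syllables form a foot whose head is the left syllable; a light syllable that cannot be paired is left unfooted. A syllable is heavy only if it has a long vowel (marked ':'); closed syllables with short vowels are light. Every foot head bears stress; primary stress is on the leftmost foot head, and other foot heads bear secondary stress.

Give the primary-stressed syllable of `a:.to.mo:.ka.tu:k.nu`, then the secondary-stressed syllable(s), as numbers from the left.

primary 1, secondary 3, 5

Weights: 1 a: H, 2 to L, 3 mo: H, 4 ka L, 5 tu:k H, 6 nu L.
Parse right to left (heavy = foot alone; LL = one foot; stranded L unfooted): (ˈa:) to (ˈmo:) ka (ˈtu:k) nu.
Foot heads: 1, 3, 5.
Primary stress on the leftmost head = syllable 1.
Secondary stress on 3, 5: ˈa:.to.ˌmo:.ka.ˌtu:k.nu.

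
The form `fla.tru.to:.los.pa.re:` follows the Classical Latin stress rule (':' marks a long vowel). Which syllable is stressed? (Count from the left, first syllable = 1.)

Classical Latin: stress the penult if heavy (long vowel or closed), else the antepenult.
Weights: 4 los H, 5 pa L, 6 re: H.
The penult (syllable 5, pa) is light, so stress falls on the antepenult (syllable 4, los).
Stress on syllable 4: fla.tru.to:.ˈlos.pa.re:.

4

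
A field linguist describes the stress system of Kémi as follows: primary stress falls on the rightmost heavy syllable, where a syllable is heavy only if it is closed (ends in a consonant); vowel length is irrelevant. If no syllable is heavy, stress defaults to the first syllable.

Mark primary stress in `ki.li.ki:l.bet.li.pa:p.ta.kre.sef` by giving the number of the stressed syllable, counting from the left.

Weights: 1 ki L, 2 li L, 3 ki:l H, 4 bet H, 5 li L, 6 pa:p H, 7 ta L, 8 kre L, 9 sef H.
Heavy syllables in the domain: 3, 4, 6, 9. The rightmost is syllable 9 (sef).
Primary stress: syllable 9 → ki.li.ki:l.bet.li.pa:p.ta.kre.ˈsef.

9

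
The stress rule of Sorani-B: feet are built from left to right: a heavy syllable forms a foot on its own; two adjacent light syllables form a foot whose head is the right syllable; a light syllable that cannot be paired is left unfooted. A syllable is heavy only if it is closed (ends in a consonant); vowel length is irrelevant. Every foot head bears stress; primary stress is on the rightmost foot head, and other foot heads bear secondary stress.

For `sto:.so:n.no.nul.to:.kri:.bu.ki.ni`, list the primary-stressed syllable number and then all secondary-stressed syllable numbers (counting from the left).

primary 8, secondary 2, 4, 6

Weights: 1 sto: L, 2 so:n H, 3 no L, 4 nul H, 5 to: L, 6 kri: L, 7 bu L, 8 ki L, 9 ni L.
Parse left to right (heavy = foot alone; LL = one foot; stranded L unfooted): sto: (ˈso:n) no (ˈnul) (to:.ˈkri:) (bu.ˈki) ni.
Foot heads: 2, 4, 6, 8.
Primary stress on the rightmost head = syllable 8.
Secondary stress on 2, 4, 6: sto:.ˌso:n.no.ˌnul.to:.ˌkri:.bu.ˈki.ni.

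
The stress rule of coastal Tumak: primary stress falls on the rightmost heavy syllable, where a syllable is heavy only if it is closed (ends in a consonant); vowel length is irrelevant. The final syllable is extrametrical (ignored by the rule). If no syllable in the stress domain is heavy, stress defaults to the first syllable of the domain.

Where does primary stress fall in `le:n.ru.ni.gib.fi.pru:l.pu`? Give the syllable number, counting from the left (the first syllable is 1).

6

The final syllable (7, pu) is extrametrical; the stress domain is syllables 1–6.
Weights: 1 le:n H, 2 ru L, 3 ni L, 4 gib H, 5 fi L, 6 pru:l H.
Heavy syllables in the domain: 1, 4, 6. The rightmost is syllable 6 (pru:l).
Primary stress: syllable 6 → le:n.ru.ni.gib.fi.ˈpru:l.pu.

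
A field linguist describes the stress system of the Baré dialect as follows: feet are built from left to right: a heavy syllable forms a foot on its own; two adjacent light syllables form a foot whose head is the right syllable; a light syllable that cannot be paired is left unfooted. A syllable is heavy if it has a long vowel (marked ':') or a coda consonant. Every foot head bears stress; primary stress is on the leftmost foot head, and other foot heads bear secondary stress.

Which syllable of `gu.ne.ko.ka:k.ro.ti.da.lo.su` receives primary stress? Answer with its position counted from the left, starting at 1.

2

Weights: 1 gu L, 2 ne L, 3 ko L, 4 ka:k H, 5 ro L, 6 ti L, 7 da L, 8 lo L, 9 su L.
Parse left to right (heavy = foot alone; LL = one foot; stranded L unfooted): (gu.ˈne) ko (ˈka:k) (ro.ˈti) (da.ˈlo) su.
Foot heads: 2, 4, 6, 8.
Primary stress on the leftmost head = syllable 2.
Primary stress: syllable 2 → gu.ˈne.ko.ka:k.ro.ti.da.lo.su.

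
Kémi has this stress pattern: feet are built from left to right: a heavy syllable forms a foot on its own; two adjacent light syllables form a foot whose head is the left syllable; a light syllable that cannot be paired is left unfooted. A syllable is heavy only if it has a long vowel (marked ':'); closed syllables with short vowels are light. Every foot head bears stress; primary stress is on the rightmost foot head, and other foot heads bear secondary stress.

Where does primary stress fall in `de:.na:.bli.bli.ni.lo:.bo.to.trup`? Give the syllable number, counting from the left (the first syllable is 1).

7

Weights: 1 de: H, 2 na: H, 3 bli L, 4 bli L, 5 ni L, 6 lo: H, 7 bo L, 8 to L, 9 trup L.
Parse left to right (heavy = foot alone; LL = one foot; stranded L unfooted): (ˈde:) (ˈna:) (ˈbli.bli) ni (ˈlo:) (ˈbo.to) trup.
Foot heads: 1, 2, 3, 6, 7.
Primary stress on the rightmost head = syllable 7.
Primary stress: syllable 7 → de:.na:.bli.bli.ni.lo:.ˈbo.to.trup.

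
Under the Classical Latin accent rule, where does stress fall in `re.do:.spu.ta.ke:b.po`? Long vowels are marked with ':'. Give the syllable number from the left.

Classical Latin: stress the penult if heavy (long vowel or closed), else the antepenult.
Weights: 4 ta L, 5 ke:b H, 6 po L.
The penult (syllable 5, ke:b) is heavy, so it takes stress.
Stress on syllable 5: re.do:.spu.ta.ˈke:b.po.

5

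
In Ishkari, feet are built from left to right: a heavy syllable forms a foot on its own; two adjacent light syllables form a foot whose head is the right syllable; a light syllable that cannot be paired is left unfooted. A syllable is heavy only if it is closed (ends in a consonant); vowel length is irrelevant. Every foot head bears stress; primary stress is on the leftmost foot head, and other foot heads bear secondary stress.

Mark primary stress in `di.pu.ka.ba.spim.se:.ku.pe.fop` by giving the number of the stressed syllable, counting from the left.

Weights: 1 di L, 2 pu L, 3 ka L, 4 ba L, 5 spim H, 6 se: L, 7 ku L, 8 pe L, 9 fop H.
Parse left to right (heavy = foot alone; LL = one foot; stranded L unfooted): (di.ˈpu) (ka.ˈba) (ˈspim) (se:.ˈku) pe (ˈfop).
Foot heads: 2, 4, 5, 7, 9.
Primary stress on the leftmost head = syllable 2.
Primary stress: syllable 2 → di.ˈpu.ka.ba.spim.se:.ku.pe.fop.

2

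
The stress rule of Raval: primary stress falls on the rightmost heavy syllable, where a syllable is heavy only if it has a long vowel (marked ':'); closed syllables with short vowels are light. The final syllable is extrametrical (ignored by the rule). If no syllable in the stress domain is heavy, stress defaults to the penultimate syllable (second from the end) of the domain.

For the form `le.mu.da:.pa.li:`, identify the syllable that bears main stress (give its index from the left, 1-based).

3

The final syllable (5, li:) is extrametrical; the stress domain is syllables 1–4.
Weights: 1 le L, 2 mu L, 3 da: H, 4 pa L.
Heavy syllables in the domain: 3. The rightmost is syllable 3 (da:).
Primary stress: syllable 3 → le.mu.ˈda:.pa.li:.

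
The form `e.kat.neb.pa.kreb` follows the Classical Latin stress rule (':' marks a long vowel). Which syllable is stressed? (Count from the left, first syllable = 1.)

3

Classical Latin: stress the penult if heavy (long vowel or closed), else the antepenult.
Weights: 3 neb H, 4 pa L, 5 kreb H.
The penult (syllable 4, pa) is light, so stress falls on the antepenult (syllable 3, neb).
Stress on syllable 3: e.kat.ˈneb.pa.kreb.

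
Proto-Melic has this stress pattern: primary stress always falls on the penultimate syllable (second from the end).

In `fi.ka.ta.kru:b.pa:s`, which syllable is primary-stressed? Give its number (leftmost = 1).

4

The word has 5 syllables; the penultimate syllable (second from the end) is syllable 4 (kru:b).
Primary stress: syllable 4 → fi.ka.ta.ˈkru:b.pa:s.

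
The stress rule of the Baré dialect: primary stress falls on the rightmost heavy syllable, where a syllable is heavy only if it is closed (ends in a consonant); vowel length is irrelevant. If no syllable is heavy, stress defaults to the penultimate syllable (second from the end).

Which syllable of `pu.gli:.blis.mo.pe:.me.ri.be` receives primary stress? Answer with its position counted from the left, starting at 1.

Weights: 1 pu L, 2 gli: L, 3 blis H, 4 mo L, 5 pe: L, 6 me L, 7 ri L, 8 be L.
Heavy syllables in the domain: 3. The rightmost is syllable 3 (blis).
Primary stress: syllable 3 → pu.gli:.ˈblis.mo.pe:.me.ri.be.

3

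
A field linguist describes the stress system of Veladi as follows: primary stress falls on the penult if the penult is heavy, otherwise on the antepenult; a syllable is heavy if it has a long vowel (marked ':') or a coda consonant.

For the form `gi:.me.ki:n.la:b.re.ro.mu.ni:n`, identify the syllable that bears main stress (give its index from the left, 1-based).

Weights: 6 ro L, 7 mu L, 8 ni:n H.
The penult (syllable 7, mu) is light, so stress falls on the antepenult (syllable 6, ro).
Primary stress: syllable 6 → gi:.me.ki:n.la:b.re.ˈro.mu.ni:n.

6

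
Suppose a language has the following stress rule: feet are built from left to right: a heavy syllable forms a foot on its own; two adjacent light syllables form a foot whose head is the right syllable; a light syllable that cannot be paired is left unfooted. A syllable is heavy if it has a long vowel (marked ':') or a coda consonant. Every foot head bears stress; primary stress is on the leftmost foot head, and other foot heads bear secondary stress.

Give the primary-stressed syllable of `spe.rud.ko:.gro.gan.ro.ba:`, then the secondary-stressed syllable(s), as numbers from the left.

primary 2, secondary 3, 5, 7

Weights: 1 spe L, 2 rud H, 3 ko: H, 4 gro L, 5 gan H, 6 ro L, 7 ba: H.
Parse left to right (heavy = foot alone; LL = one foot; stranded L unfooted): spe (ˈrud) (ˈko:) gro (ˈgan) ro (ˈba:).
Foot heads: 2, 3, 5, 7.
Primary stress on the leftmost head = syllable 2.
Secondary stress on 3, 5, 7: spe.ˈrud.ˌko:.gro.ˌgan.ro.ˌba:.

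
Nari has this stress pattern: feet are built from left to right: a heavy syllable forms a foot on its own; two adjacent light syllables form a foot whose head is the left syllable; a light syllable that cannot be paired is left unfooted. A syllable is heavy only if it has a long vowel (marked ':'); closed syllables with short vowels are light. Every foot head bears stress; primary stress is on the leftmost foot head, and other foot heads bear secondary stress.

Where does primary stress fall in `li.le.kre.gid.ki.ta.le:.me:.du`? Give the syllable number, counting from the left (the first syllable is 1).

Weights: 1 li L, 2 le L, 3 kre L, 4 gid L, 5 ki L, 6 ta L, 7 le: H, 8 me: H, 9 du L.
Parse left to right (heavy = foot alone; LL = one foot; stranded L unfooted): (ˈli.le) (ˈkre.gid) (ˈki.ta) (ˈle:) (ˈme:) du.
Foot heads: 1, 3, 5, 7, 8.
Primary stress on the leftmost head = syllable 1.
Primary stress: syllable 1 → ˈli.le.kre.gid.ki.ta.le:.me:.du.

1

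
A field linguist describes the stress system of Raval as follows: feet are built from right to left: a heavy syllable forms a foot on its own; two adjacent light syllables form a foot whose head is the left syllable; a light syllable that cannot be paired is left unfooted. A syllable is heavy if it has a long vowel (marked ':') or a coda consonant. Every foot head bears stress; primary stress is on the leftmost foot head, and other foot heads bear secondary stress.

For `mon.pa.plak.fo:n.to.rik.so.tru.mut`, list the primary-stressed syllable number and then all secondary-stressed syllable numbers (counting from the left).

Weights: 1 mon H, 2 pa L, 3 plak H, 4 fo:n H, 5 to L, 6 rik H, 7 so L, 8 tru L, 9 mut H.
Parse right to left (heavy = foot alone; LL = one foot; stranded L unfooted): (ˈmon) pa (ˈplak) (ˈfo:n) to (ˈrik) (ˈso.tru) (ˈmut).
Foot heads: 1, 3, 4, 6, 7, 9.
Primary stress on the leftmost head = syllable 1.
Secondary stress on 3, 4, 6, 7, 9: ˈmon.pa.ˌplak.ˌfo:n.to.ˌrik.ˌso.tru.ˌmut.

primary 1, secondary 3, 4, 6, 7, 9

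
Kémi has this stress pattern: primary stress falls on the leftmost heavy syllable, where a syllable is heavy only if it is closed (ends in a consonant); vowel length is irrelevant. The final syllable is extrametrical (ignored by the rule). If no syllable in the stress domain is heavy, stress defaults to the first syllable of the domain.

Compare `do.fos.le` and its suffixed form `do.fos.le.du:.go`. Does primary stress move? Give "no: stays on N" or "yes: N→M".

no: stays on 2

Base `do.fos.le` (3 syllables):
  The final syllable (3, le) is extrametrical; the stress domain is syllables 1–2.
  Weights: 1 do L, 2 fos H.
  Heavy syllables in the domain: 2. The leftmost is syllable 2 (fos).
  → primary stress on syllable 2.
Suffixed `do.fos.le.du:.go` (5 syllables):
  The final syllable (5, go) is extrametrical; the stress domain is syllables 1–4.
  Weights: 1 do L, 2 fos H, 3 le L, 4 du: L.
  Heavy syllables in the domain: 2. The leftmost is syllable 2 (fos).
  → primary stress on syllable 2.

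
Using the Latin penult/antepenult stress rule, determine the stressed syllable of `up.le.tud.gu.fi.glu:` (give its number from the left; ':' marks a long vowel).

4

Classical Latin: stress the penult if heavy (long vowel or closed), else the antepenult.
Weights: 4 gu L, 5 fi L, 6 glu: H.
The penult (syllable 5, fi) is light, so stress falls on the antepenult (syllable 4, gu).
Stress on syllable 4: up.le.tud.ˈgu.fi.glu:.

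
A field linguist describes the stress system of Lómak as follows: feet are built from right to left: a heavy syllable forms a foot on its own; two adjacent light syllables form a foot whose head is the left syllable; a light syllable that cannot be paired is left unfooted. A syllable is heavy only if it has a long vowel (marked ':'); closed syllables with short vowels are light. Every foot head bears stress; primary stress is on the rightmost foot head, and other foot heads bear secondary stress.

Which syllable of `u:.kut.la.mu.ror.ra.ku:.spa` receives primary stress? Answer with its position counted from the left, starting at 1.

7

Weights: 1 u: H, 2 kut L, 3 la L, 4 mu L, 5 ror L, 6 ra L, 7 ku: H, 8 spa L.
Parse right to left (heavy = foot alone; LL = one foot; stranded L unfooted): (ˈu:) kut (ˈla.mu) (ˈror.ra) (ˈku:) spa.
Foot heads: 1, 3, 5, 7.
Primary stress on the rightmost head = syllable 7.
Primary stress: syllable 7 → u:.kut.la.mu.ror.ra.ˈku:.spa.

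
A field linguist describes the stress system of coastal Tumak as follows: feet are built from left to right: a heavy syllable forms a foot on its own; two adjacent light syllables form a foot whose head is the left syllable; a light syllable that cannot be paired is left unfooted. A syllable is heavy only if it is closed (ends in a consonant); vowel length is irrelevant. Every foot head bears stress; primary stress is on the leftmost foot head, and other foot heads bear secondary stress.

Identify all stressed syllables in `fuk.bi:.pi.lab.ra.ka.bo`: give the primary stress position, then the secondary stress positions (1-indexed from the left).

primary 1, secondary 2, 4, 5

Weights: 1 fuk H, 2 bi: L, 3 pi L, 4 lab H, 5 ra L, 6 ka L, 7 bo L.
Parse left to right (heavy = foot alone; LL = one foot; stranded L unfooted): (ˈfuk) (ˈbi:.pi) (ˈlab) (ˈra.ka) bo.
Foot heads: 1, 2, 4, 5.
Primary stress on the leftmost head = syllable 1.
Secondary stress on 2, 4, 5: ˈfuk.ˌbi:.pi.ˌlab.ˌra.ka.bo.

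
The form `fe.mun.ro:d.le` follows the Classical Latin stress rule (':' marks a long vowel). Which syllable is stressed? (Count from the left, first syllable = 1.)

Classical Latin: stress the penult if heavy (long vowel or closed), else the antepenult.
Weights: 2 mun H, 3 ro:d H, 4 le L.
The penult (syllable 3, ro:d) is heavy, so it takes stress.
Stress on syllable 3: fe.mun.ˈro:d.le.

3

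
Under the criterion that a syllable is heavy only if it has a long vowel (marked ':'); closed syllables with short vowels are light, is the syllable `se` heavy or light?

light

`se`: short vowel, open (no coda). Short vowel → light.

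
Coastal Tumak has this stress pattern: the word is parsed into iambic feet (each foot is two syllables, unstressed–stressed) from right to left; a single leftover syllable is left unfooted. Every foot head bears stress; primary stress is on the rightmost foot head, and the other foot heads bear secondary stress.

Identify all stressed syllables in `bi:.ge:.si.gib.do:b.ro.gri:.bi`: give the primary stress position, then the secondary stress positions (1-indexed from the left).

Parse right to left into iambic (σˈσ) feet: (bi:.ˈge:) (si.ˈgib) (do:b.ˈro) (gri:.ˈbi).
Foot heads (stressed positions): 2, 4, 6, 8.
End Rule Rightmost: primary stress on the rightmost head = syllable 8.
Secondary stress on 2, 4, 6: bi:.ˌge:.si.ˌgib.do:b.ˌro.gri:.ˈbi.

primary 8, secondary 2, 4, 6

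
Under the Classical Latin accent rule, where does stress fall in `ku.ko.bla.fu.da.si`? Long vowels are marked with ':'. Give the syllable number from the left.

4

Classical Latin: stress the penult if heavy (long vowel or closed), else the antepenult.
Weights: 4 fu L, 5 da L, 6 si L.
The penult (syllable 5, da) is light, so stress falls on the antepenult (syllable 4, fu).
Stress on syllable 4: ku.ko.bla.ˈfu.da.si.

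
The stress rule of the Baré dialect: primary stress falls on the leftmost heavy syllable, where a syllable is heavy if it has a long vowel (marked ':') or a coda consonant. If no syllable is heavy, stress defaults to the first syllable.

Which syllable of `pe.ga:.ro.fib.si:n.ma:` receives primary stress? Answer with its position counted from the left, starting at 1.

Weights: 1 pe L, 2 ga: H, 3 ro L, 4 fib H, 5 si:n H, 6 ma: H.
Heavy syllables in the domain: 2, 4, 5, 6. The leftmost is syllable 2 (ga:).
Primary stress: syllable 2 → pe.ˈga:.ro.fib.si:n.ma:.

2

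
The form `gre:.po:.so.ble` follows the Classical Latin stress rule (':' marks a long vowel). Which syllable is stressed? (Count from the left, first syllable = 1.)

2

Classical Latin: stress the penult if heavy (long vowel or closed), else the antepenult.
Weights: 2 po: H, 3 so L, 4 ble L.
The penult (syllable 3, so) is light, so stress falls on the antepenult (syllable 2, po:).
Stress on syllable 2: gre:.ˈpo:.so.ble.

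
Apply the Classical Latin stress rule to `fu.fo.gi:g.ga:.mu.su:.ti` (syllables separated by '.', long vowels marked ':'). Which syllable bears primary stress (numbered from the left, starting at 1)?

6

Classical Latin: stress the penult if heavy (long vowel or closed), else the antepenult.
Weights: 5 mu L, 6 su: H, 7 ti L.
The penult (syllable 6, su:) is heavy, so it takes stress.
Stress on syllable 6: fu.fo.gi:g.ga:.mu.ˈsu:.ti.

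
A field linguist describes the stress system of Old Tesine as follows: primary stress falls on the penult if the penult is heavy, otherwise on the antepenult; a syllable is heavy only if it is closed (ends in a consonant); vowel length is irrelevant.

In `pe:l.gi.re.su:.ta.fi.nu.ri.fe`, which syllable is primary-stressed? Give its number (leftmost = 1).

7

Weights: 7 nu L, 8 ri L, 9 fe L.
The penult (syllable 8, ri) is light, so stress falls on the antepenult (syllable 7, nu).
Primary stress: syllable 7 → pe:l.gi.re.su:.ta.fi.ˈnu.ri.fe.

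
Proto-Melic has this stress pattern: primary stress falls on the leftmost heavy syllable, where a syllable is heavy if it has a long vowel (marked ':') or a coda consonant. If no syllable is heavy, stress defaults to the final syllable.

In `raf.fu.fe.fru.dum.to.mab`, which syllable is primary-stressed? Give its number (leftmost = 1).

Weights: 1 raf H, 2 fu L, 3 fe L, 4 fru L, 5 dum H, 6 to L, 7 mab H.
Heavy syllables in the domain: 1, 5, 7. The leftmost is syllable 1 (raf).
Primary stress: syllable 1 → ˈraf.fu.fe.fru.dum.to.mab.

1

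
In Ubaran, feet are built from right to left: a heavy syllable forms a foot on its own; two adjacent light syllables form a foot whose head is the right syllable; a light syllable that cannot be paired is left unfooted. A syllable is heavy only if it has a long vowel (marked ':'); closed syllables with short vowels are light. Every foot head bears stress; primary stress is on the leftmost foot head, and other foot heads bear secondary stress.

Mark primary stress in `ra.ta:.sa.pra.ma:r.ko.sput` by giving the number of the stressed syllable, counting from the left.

2

Weights: 1 ra L, 2 ta: H, 3 sa L, 4 pra L, 5 ma:r H, 6 ko L, 7 sput L.
Parse right to left (heavy = foot alone; LL = one foot; stranded L unfooted): ra (ˈta:) (sa.ˈpra) (ˈma:r) (ko.ˈsput).
Foot heads: 2, 4, 5, 7.
Primary stress on the leftmost head = syllable 2.
Primary stress: syllable 2 → ra.ˈta:.sa.pra.ma:r.ko.sput.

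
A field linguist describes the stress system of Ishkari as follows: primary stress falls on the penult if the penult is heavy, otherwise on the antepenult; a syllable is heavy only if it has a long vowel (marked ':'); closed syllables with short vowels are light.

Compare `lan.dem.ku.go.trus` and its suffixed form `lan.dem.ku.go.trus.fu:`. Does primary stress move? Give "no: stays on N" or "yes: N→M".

Base `lan.dem.ku.go.trus` (5 syllables):
  Weights: 3 ku L, 4 go L, 5 trus L.
  The penult (syllable 4, go) is light, so stress falls on the antepenult (syllable 3, ku).
  → primary stress on syllable 3.
Suffixed `lan.dem.ku.go.trus.fu:` (6 syllables):
  Weights: 4 go L, 5 trus L, 6 fu: H.
  The penult (syllable 5, trus) is light, so stress falls on the antepenult (syllable 4, go).
  → primary stress on syllable 4.

yes: 3→4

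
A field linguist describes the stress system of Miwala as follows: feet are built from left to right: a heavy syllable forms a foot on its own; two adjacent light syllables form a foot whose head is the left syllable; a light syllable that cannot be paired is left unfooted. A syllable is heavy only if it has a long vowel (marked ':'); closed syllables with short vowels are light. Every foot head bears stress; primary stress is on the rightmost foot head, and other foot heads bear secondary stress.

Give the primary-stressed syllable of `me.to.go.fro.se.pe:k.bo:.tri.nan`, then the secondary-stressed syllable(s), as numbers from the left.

primary 8, secondary 1, 3, 6, 7

Weights: 1 me L, 2 to L, 3 go L, 4 fro L, 5 se L, 6 pe:k H, 7 bo: H, 8 tri L, 9 nan L.
Parse left to right (heavy = foot alone; LL = one foot; stranded L unfooted): (ˈme.to) (ˈgo.fro) se (ˈpe:k) (ˈbo:) (ˈtri.nan).
Foot heads: 1, 3, 6, 7, 8.
Primary stress on the rightmost head = syllable 8.
Secondary stress on 1, 3, 6, 7: ˌme.to.ˌgo.fro.se.ˌpe:k.ˌbo:.ˈtri.nan.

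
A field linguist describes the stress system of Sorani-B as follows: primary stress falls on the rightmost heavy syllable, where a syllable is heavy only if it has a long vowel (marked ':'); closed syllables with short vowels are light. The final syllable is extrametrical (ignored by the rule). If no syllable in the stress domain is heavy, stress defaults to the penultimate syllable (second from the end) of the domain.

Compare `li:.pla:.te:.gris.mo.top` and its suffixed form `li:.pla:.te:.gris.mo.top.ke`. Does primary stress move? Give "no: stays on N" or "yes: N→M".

no: stays on 3

Base `li:.pla:.te:.gris.mo.top` (6 syllables):
  The final syllable (6, top) is extrametrical; the stress domain is syllables 1–5.
  Weights: 1 li: H, 2 pla: H, 3 te: H, 4 gris L, 5 mo L.
  Heavy syllables in the domain: 1, 2, 3. The rightmost is syllable 3 (te:).
  → primary stress on syllable 3.
Suffixed `li:.pla:.te:.gris.mo.top.ke` (7 syllables):
  The final syllable (7, ke) is extrametrical; the stress domain is syllables 1–6.
  Weights: 1 li: H, 2 pla: H, 3 te: H, 4 gris L, 5 mo L, 6 top L.
  Heavy syllables in the domain: 1, 2, 3. The rightmost is syllable 3 (te:).
  → primary stress on syllable 3.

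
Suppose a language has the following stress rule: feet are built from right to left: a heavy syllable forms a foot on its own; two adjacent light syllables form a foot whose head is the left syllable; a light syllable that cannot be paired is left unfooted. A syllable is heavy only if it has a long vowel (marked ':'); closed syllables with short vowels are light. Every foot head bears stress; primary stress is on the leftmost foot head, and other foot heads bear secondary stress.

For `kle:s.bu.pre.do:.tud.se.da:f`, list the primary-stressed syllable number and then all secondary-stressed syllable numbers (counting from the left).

Weights: 1 kle:s H, 2 bu L, 3 pre L, 4 do: H, 5 tud L, 6 se L, 7 da:f H.
Parse right to left (heavy = foot alone; LL = one foot; stranded L unfooted): (ˈkle:s) (ˈbu.pre) (ˈdo:) (ˈtud.se) (ˈda:f).
Foot heads: 1, 2, 4, 5, 7.
Primary stress on the leftmost head = syllable 1.
Secondary stress on 2, 4, 5, 7: ˈkle:s.ˌbu.pre.ˌdo:.ˌtud.se.ˌda:f.

primary 1, secondary 2, 4, 5, 7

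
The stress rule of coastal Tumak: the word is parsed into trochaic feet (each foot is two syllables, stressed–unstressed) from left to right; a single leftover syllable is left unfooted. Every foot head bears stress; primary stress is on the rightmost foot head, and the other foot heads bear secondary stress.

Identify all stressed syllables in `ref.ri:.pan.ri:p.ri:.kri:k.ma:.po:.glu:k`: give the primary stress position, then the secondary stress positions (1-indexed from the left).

Parse left to right into trochaic (ˈσσ) feet: (ˈref.ri:) (ˈpan.ri:p) (ˈri:.kri:k) (ˈma:.po:) glu:k. Syllable 9 is left unfooted.
Foot heads (stressed positions): 1, 3, 5, 7.
End Rule Rightmost: primary stress on the rightmost head = syllable 7.
Secondary stress on 1, 3, 5: ˌref.ri:.ˌpan.ri:p.ˌri:.kri:k.ˈma:.po:.glu:k.

primary 7, secondary 1, 3, 5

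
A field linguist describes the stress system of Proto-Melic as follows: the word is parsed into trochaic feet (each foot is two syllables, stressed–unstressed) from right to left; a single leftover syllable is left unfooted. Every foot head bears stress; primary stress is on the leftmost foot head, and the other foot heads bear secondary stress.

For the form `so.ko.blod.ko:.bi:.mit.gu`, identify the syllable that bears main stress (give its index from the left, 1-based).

2

Parse right to left into trochaic (ˈσσ) feet: so (ˈko.blod) (ˈko:.bi:) (ˈmit.gu). Syllable 1 is left unfooted.
Foot heads (stressed positions): 2, 4, 6.
End Rule Leftmost: primary stress on the leftmost head = syllable 2.
Primary stress: syllable 2 → so.ˈko.blod.ko:.bi:.mit.gu.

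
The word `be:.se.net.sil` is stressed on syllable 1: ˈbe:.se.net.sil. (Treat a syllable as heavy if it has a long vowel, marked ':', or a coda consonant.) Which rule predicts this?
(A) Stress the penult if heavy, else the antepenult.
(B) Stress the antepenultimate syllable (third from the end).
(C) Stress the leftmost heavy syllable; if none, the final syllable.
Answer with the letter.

Rule A → syllable 3 (observed: 1).
Rule B → syllable 2 (observed: 1).
Rule C → syllable 1 ✓.

C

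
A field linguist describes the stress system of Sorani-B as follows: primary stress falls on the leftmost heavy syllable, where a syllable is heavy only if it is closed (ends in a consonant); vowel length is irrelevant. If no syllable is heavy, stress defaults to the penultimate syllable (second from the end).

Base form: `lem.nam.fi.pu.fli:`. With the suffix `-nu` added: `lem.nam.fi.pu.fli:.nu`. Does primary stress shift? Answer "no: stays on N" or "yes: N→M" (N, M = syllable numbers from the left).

Base `lem.nam.fi.pu.fli:` (5 syllables):
  Weights: 1 lem H, 2 nam H, 3 fi L, 4 pu L, 5 fli: L.
  Heavy syllables in the domain: 1, 2. The leftmost is syllable 1 (lem).
  → primary stress on syllable 1.
Suffixed `lem.nam.fi.pu.fli:.nu` (6 syllables):
  Weights: 1 lem H, 2 nam H, 3 fi L, 4 pu L, 5 fli: L, 6 nu L.
  Heavy syllables in the domain: 1, 2. The leftmost is syllable 1 (lem).
  → primary stress on syllable 1.

no: stays on 1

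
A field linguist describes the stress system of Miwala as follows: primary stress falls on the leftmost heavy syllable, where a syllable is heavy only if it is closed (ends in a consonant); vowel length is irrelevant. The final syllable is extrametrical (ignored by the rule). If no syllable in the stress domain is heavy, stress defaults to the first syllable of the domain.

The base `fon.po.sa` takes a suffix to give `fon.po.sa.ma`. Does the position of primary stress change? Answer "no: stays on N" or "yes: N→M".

Base `fon.po.sa` (3 syllables):
  The final syllable (3, sa) is extrametrical; the stress domain is syllables 1–2.
  Weights: 1 fon H, 2 po L.
  Heavy syllables in the domain: 1. The leftmost is syllable 1 (fon).
  → primary stress on syllable 1.
Suffixed `fon.po.sa.ma` (4 syllables):
  The final syllable (4, ma) is extrametrical; the stress domain is syllables 1–3.
  Weights: 1 fon H, 2 po L, 3 sa L.
  Heavy syllables in the domain: 1. The leftmost is syllable 1 (fon).
  → primary stress on syllable 1.

no: stays on 1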